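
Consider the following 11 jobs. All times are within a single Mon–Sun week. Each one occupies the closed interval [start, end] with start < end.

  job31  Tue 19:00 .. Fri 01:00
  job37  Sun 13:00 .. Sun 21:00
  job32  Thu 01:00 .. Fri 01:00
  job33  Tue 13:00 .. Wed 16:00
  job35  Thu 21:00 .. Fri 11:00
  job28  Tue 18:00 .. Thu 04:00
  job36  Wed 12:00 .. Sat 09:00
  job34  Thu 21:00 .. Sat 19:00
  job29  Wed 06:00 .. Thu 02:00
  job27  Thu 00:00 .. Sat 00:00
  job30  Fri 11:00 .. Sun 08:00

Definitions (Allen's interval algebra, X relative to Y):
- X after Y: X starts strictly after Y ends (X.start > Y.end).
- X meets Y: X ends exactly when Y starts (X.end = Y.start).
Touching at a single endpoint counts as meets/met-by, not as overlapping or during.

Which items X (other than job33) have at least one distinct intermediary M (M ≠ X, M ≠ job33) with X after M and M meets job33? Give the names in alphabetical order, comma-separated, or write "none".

Target job33 = [Tue 13:00, Wed 16:00].
Intermediaries M with M meets job33: none.
Union: none.

none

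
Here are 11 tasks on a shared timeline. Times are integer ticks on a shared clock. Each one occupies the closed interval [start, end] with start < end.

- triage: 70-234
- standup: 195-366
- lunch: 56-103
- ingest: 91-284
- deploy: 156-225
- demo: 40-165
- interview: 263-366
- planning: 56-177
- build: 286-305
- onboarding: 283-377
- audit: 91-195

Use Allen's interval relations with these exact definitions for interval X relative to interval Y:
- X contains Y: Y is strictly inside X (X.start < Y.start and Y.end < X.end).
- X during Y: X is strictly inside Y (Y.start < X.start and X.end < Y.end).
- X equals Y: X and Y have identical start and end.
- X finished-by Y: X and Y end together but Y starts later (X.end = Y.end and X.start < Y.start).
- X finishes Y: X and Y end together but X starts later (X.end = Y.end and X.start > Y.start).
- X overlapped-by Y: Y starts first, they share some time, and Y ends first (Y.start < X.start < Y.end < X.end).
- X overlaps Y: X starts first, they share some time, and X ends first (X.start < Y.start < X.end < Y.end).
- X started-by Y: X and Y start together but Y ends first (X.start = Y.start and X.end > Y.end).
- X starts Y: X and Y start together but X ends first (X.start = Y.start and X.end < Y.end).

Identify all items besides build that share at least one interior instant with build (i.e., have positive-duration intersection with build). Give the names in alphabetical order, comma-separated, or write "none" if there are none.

Target build = [286, 305].
audit [91, 195] → before → no.
demo [40, 165] → before → no.
deploy [156, 225] → before → no.
ingest [91, 284] → before → no.
interview [263, 366] → contains → yes.
lunch [56, 103] → before → no.
onboarding [283, 377] → contains → yes.
planning [56, 177] → before → no.
standup [195, 366] → contains → yes.
triage [70, 234] → before → no.
Result: interview, onboarding, standup.

interview, onboarding, standup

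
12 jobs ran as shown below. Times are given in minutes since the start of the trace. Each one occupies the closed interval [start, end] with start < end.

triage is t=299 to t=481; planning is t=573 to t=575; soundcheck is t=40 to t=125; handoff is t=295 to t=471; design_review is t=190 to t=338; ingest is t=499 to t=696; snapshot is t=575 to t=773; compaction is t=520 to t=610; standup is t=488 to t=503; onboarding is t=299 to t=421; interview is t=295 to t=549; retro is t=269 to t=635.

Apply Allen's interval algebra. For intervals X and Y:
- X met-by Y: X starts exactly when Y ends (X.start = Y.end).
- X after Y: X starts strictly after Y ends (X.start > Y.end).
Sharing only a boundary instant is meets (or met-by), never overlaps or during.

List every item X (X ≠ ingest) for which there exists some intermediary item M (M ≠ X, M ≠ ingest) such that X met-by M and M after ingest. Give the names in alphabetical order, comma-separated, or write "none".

Target ingest = [t=499, t=696].
Intermediaries M with M after ingest: none.
Union: none.

none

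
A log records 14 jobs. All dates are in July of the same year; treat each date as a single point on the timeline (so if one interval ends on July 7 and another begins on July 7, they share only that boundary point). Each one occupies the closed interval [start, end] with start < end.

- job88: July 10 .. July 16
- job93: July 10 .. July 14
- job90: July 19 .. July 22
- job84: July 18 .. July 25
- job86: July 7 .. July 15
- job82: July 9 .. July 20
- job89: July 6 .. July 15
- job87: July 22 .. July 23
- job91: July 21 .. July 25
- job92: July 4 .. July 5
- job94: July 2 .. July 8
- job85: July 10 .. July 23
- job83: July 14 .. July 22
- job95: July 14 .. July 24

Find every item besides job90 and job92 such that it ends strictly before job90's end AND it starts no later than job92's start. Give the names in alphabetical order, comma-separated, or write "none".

job94

Conditions: its end is strictly before job90's end (X.end < July 22) AND its start is no later than job92's start (X.start <= July 4).
job82: end July 20 < July 22? ✓; start July 9 <= July 4? ✗ → no.
job83: end July 22 < July 22? ✗; start July 14 <= July 4? ✗ → no.
job84: end July 25 < July 22? ✗; start July 18 <= July 4? ✗ → no.
job85: end July 23 < July 22? ✗; start July 10 <= July 4? ✗ → no.
job86: end July 15 < July 22? ✓; start July 7 <= July 4? ✗ → no.
job87: end July 23 < July 22? ✗; start July 22 <= July 4? ✗ → no.
job88: end July 16 < July 22? ✓; start July 10 <= July 4? ✗ → no.
job89: end July 15 < July 22? ✓; start July 6 <= July 4? ✗ → no.
job91: end July 25 < July 22? ✗; start July 21 <= July 4? ✗ → no.
job93: end July 14 < July 22? ✓; start July 10 <= July 4? ✗ → no.
job94: end July 8 < July 22? ✓; start July 2 <= July 4? ✓ → yes.
job95: end July 24 < July 22? ✗; start July 14 <= July 4? ✗ → no.
Result: job94.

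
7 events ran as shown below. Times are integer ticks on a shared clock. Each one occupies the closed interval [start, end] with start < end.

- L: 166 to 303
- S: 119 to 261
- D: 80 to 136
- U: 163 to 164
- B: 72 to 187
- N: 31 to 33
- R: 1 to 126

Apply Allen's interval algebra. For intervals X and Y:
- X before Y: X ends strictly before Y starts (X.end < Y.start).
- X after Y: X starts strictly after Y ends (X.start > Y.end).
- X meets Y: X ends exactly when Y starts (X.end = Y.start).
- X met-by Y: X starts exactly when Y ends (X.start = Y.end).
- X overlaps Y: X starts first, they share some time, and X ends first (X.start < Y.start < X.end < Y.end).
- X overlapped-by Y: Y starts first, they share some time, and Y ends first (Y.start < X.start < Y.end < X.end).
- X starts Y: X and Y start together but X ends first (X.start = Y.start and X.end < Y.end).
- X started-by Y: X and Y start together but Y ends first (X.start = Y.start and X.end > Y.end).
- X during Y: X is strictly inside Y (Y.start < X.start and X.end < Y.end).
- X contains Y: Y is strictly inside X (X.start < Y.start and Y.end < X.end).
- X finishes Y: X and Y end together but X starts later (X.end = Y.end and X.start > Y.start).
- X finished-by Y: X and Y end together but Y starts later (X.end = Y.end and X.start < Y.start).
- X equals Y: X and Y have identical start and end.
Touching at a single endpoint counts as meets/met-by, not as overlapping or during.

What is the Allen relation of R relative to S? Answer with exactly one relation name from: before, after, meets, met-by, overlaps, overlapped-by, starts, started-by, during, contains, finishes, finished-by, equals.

R = [1, 126]; S = [119, 261].
Compare endpoints: R.start < S.start, R.start < S.end, R.end > S.start, R.end < S.end.
That pattern is 'overlaps'.

overlaps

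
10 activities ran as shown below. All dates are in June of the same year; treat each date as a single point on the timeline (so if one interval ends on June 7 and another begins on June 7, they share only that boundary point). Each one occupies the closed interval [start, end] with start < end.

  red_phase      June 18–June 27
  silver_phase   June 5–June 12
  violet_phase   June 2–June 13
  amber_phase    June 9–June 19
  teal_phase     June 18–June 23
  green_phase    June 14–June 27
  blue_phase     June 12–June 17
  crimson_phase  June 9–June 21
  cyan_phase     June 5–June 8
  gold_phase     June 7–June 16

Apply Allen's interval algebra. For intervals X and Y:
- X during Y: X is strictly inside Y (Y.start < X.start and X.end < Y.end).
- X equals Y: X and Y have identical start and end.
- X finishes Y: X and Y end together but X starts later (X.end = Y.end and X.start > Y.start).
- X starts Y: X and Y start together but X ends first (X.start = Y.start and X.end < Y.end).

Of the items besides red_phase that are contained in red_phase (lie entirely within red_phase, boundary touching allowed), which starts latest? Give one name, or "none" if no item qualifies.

teal_phase

Target red_phase = [June 18, June 27].
amber_phase [June 9, June 19] → overlaps → excluded.
blue_phase [June 12, June 17] → before → excluded.
crimson_phase [June 9, June 21] → overlaps → excluded.
cyan_phase [June 5, June 8] → before → excluded.
gold_phase [June 7, June 16] → before → excluded.
green_phase [June 14, June 27] → finished-by → excluded.
silver_phase [June 5, June 12] → before → excluded.
teal_phase [June 18, June 23] → starts → candidate.
violet_phase [June 2, June 13] → before → excluded.
Among candidates, latest start is June 18 → teal_phase.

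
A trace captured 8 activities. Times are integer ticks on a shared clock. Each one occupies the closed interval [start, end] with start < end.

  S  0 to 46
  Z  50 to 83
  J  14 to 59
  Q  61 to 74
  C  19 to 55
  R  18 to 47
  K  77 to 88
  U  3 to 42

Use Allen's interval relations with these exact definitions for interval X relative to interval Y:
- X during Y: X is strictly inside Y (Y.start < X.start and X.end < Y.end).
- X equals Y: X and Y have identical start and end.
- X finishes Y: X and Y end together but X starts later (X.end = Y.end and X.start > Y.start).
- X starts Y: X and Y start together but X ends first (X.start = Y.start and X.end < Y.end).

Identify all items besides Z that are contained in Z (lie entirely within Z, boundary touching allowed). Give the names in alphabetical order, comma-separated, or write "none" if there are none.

Target Z = [50, 83].
C [19, 55] → overlaps → no.
J [14, 59] → overlaps → no.
K [77, 88] → overlapped-by → no.
Q [61, 74] → during → yes.
R [18, 47] → before → no.
S [0, 46] → before → no.
U [3, 42] → before → no.
Result: Q.

Q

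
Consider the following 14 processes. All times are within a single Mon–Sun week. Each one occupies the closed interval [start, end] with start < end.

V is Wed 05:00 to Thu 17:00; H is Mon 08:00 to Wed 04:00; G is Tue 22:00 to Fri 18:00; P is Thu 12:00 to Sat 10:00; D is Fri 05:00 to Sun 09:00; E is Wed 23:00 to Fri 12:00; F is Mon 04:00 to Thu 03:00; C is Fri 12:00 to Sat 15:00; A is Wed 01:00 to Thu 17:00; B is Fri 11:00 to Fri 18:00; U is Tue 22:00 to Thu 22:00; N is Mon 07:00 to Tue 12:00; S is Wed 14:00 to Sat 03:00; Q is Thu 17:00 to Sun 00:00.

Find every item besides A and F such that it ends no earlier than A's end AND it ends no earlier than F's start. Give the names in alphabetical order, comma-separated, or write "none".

Conditions: its end is no earlier than A's end (X.end >= Thu 17:00) AND its end is no earlier than F's start (X.end >= Mon 04:00).
B: end Fri 18:00 >= Thu 17:00? ✓; end Fri 18:00 >= Mon 04:00? ✓ → yes.
C: end Sat 15:00 >= Thu 17:00? ✓; end Sat 15:00 >= Mon 04:00? ✓ → yes.
D: end Sun 09:00 >= Thu 17:00? ✓; end Sun 09:00 >= Mon 04:00? ✓ → yes.
E: end Fri 12:00 >= Thu 17:00? ✓; end Fri 12:00 >= Mon 04:00? ✓ → yes.
G: end Fri 18:00 >= Thu 17:00? ✓; end Fri 18:00 >= Mon 04:00? ✓ → yes.
H: end Wed 04:00 >= Thu 17:00? ✗; end Wed 04:00 >= Mon 04:00? ✓ → no.
N: end Tue 12:00 >= Thu 17:00? ✗; end Tue 12:00 >= Mon 04:00? ✓ → no.
P: end Sat 10:00 >= Thu 17:00? ✓; end Sat 10:00 >= Mon 04:00? ✓ → yes.
Q: end Sun 00:00 >= Thu 17:00? ✓; end Sun 00:00 >= Mon 04:00? ✓ → yes.
S: end Sat 03:00 >= Thu 17:00? ✓; end Sat 03:00 >= Mon 04:00? ✓ → yes.
U: end Thu 22:00 >= Thu 17:00? ✓; end Thu 22:00 >= Mon 04:00? ✓ → yes.
V: end Thu 17:00 >= Thu 17:00? ✓; end Thu 17:00 >= Mon 04:00? ✓ → yes.
Result: B, C, D, E, G, P, Q, S, U, V.

B, C, D, E, G, P, Q, S, U, V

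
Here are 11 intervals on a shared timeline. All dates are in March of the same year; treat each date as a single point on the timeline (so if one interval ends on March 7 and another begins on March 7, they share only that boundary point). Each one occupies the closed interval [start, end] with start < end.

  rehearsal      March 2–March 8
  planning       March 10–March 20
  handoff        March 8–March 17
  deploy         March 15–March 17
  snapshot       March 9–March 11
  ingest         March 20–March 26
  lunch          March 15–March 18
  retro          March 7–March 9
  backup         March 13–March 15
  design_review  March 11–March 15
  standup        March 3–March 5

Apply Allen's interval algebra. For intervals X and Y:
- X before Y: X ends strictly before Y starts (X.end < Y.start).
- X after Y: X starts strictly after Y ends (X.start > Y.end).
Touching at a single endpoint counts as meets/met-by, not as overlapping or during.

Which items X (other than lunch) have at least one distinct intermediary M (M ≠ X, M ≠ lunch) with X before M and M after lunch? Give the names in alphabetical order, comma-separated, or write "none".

backup, deploy, design_review, handoff, rehearsal, retro, snapshot, standup

Target lunch = [March 15, March 18].
Intermediaries M with M after lunch: ingest.
Via ingest — items with X before ingest: backup, deploy, design_review, handoff, rehearsal, retro, snapshot, standup.
Union: backup, deploy, design_review, handoff, rehearsal, retro, snapshot, standup.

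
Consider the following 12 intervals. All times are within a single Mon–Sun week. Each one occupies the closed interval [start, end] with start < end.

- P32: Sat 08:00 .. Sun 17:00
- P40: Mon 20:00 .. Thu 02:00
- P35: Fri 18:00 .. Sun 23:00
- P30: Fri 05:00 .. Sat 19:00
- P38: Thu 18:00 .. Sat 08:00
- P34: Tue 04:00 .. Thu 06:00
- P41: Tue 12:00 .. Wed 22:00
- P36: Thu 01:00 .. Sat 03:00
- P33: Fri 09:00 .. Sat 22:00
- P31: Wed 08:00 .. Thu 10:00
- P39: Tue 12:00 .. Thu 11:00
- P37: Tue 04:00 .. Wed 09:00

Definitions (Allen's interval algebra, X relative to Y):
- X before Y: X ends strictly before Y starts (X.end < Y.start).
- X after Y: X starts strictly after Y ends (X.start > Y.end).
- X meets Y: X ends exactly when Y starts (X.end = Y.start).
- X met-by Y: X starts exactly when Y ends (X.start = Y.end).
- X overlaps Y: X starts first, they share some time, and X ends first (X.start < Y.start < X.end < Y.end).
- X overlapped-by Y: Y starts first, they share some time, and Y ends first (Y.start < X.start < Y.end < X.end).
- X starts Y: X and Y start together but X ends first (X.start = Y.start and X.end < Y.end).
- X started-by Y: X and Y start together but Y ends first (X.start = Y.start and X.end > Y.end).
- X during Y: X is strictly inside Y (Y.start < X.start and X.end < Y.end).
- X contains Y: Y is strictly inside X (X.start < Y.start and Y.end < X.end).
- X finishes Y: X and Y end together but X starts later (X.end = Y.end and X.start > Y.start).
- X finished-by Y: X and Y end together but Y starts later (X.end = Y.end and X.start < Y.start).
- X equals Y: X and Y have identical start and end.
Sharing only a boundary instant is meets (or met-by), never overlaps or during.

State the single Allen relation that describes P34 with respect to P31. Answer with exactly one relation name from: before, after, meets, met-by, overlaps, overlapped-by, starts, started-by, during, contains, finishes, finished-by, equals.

P34 = [Tue 04:00, Thu 06:00]; P31 = [Wed 08:00, Thu 10:00].
Compare endpoints: P34.start < P31.start, P34.start < P31.end, P34.end > P31.start, P34.end < P31.end.
That pattern is 'overlaps'.

overlaps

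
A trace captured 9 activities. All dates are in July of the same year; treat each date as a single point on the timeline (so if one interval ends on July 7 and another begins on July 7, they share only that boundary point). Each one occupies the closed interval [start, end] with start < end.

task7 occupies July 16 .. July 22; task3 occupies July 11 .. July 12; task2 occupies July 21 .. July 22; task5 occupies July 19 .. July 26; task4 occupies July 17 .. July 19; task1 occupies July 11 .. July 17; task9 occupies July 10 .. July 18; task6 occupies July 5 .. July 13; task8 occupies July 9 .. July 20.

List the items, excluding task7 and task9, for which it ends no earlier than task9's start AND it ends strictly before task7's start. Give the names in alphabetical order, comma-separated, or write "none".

task3, task6

Conditions: its end is no earlier than task9's start (X.end >= July 10) AND its end is strictly before task7's start (X.end < July 16).
task1: end July 17 >= July 10? ✓; end July 17 < July 16? ✗ → no.
task2: end July 22 >= July 10? ✓; end July 22 < July 16? ✗ → no.
task3: end July 12 >= July 10? ✓; end July 12 < July 16? ✓ → yes.
task4: end July 19 >= July 10? ✓; end July 19 < July 16? ✗ → no.
task5: end July 26 >= July 10? ✓; end July 26 < July 16? ✗ → no.
task6: end July 13 >= July 10? ✓; end July 13 < July 16? ✓ → yes.
task8: end July 20 >= July 10? ✓; end July 20 < July 16? ✗ → no.
Result: task3, task6.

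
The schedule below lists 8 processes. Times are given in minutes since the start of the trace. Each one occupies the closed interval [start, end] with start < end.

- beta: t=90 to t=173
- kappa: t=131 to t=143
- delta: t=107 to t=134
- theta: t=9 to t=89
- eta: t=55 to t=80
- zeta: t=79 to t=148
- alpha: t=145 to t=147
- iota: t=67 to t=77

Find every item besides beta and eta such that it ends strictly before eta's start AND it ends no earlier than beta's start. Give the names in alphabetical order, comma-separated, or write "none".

Conditions: its end is strictly before eta's start (X.end < t=55) AND its end is no earlier than beta's start (X.end >= t=90).
alpha: end t=147 < t=55? ✗; end t=147 >= t=90? ✓ → no.
delta: end t=134 < t=55? ✗; end t=134 >= t=90? ✓ → no.
iota: end t=77 < t=55? ✗; end t=77 >= t=90? ✗ → no.
kappa: end t=143 < t=55? ✗; end t=143 >= t=90? ✓ → no.
theta: end t=89 < t=55? ✗; end t=89 >= t=90? ✗ → no.
zeta: end t=148 < t=55? ✗; end t=148 >= t=90? ✓ → no.
Result: none.

none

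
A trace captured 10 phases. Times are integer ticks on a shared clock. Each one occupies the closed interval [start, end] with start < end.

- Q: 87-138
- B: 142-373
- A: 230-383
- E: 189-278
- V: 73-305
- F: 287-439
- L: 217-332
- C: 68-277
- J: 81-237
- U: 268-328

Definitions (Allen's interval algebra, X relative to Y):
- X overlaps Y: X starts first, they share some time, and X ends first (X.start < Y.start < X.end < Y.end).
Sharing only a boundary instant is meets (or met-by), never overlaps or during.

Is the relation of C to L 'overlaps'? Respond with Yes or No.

C = [68, 277], L = [217, 332].
Actual relation of C to L: overlaps.
Asked whether 'overlaps' holds → Yes.

Yes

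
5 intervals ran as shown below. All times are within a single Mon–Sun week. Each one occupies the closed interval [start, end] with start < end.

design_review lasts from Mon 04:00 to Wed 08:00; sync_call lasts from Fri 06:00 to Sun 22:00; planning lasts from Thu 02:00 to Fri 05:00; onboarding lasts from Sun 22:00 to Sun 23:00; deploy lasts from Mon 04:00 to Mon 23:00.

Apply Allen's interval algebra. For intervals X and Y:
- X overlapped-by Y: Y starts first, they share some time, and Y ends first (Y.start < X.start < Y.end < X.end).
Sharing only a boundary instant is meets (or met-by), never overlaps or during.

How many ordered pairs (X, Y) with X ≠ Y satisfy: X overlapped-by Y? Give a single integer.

0

Checking all 20 ordered pairs for relation 'overlapped-by'; matching pairs in alphabetical order:
No pair satisfies it.
Count: 0.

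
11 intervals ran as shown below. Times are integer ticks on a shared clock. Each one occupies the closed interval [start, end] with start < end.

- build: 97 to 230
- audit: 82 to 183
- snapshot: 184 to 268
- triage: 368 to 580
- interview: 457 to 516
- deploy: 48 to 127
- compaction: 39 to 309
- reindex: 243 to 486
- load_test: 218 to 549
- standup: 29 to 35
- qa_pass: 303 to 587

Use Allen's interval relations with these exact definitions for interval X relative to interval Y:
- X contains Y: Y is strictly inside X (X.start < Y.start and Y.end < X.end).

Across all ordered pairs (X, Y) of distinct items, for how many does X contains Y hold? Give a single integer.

9

Checking all 110 ordered pairs for relation 'contains'; matching pairs in alphabetical order:
(compaction, audit): compaction contains audit ✓
(compaction, build): compaction contains build ✓
(compaction, deploy): compaction contains deploy ✓
(compaction, snapshot): compaction contains snapshot ✓
(load_test, interview): load_test contains interview ✓
(load_test, reindex): load_test contains reindex ✓
(qa_pass, interview): qa_pass contains interview ✓
(qa_pass, triage): qa_pass contains triage ✓
(triage, interview): triage contains interview ✓
Count: 9.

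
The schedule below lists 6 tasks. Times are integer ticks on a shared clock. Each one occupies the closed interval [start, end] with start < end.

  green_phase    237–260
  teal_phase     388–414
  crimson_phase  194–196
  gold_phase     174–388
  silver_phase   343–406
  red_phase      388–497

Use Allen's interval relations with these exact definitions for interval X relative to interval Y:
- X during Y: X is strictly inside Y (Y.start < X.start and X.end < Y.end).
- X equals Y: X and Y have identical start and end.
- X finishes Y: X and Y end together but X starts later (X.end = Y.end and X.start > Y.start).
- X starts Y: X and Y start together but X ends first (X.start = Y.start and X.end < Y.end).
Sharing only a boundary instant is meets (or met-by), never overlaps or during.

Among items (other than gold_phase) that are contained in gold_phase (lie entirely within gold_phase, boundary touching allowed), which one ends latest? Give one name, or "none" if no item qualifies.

green_phase

Target gold_phase = [174, 388].
crimson_phase [194, 196] → during → candidate.
green_phase [237, 260] → during → candidate.
red_phase [388, 497] → met-by → excluded.
silver_phase [343, 406] → overlapped-by → excluded.
teal_phase [388, 414] → met-by → excluded.
Among candidates, latest end is 260 → green_phase.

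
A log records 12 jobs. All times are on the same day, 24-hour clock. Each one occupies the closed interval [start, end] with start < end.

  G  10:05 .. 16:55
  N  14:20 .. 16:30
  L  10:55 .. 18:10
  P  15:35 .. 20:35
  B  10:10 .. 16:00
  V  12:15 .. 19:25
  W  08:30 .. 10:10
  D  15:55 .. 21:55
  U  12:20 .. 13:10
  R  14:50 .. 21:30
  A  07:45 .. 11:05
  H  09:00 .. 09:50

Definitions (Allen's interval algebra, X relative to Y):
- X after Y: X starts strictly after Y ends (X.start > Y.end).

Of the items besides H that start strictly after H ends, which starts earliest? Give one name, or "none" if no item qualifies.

Target H = [09:00, 09:50].
A [07:45, 11:05] → contains → excluded.
B [10:10, 16:00] → after → candidate.
D [15:55, 21:55] → after → candidate.
G [10:05, 16:55] → after → candidate.
L [10:55, 18:10] → after → candidate.
N [14:20, 16:30] → after → candidate.
P [15:35, 20:35] → after → candidate.
R [14:50, 21:30] → after → candidate.
U [12:20, 13:10] → after → candidate.
V [12:15, 19:25] → after → candidate.
W [08:30, 10:10] → contains → excluded.
Among candidates, earliest start is 10:05 → G.

G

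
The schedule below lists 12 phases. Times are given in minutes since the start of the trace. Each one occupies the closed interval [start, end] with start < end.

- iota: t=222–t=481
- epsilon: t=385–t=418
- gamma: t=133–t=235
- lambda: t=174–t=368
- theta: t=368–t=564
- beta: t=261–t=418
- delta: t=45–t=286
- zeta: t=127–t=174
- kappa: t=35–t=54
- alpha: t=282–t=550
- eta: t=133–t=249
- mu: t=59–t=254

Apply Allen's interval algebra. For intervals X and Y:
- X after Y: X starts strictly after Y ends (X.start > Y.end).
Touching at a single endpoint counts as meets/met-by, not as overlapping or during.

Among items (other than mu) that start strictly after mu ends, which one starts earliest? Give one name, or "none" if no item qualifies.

Target mu = [t=59, t=254].
alpha [t=282, t=550] → after → candidate.
beta [t=261, t=418] → after → candidate.
delta [t=45, t=286] → contains → excluded.
epsilon [t=385, t=418] → after → candidate.
eta [t=133, t=249] → during → excluded.
gamma [t=133, t=235] → during → excluded.
iota [t=222, t=481] → overlapped-by → excluded.
kappa [t=35, t=54] → before → excluded.
lambda [t=174, t=368] → overlapped-by → excluded.
theta [t=368, t=564] → after → candidate.
zeta [t=127, t=174] → during → excluded.
Among candidates, earliest start is t=261 → beta.

beta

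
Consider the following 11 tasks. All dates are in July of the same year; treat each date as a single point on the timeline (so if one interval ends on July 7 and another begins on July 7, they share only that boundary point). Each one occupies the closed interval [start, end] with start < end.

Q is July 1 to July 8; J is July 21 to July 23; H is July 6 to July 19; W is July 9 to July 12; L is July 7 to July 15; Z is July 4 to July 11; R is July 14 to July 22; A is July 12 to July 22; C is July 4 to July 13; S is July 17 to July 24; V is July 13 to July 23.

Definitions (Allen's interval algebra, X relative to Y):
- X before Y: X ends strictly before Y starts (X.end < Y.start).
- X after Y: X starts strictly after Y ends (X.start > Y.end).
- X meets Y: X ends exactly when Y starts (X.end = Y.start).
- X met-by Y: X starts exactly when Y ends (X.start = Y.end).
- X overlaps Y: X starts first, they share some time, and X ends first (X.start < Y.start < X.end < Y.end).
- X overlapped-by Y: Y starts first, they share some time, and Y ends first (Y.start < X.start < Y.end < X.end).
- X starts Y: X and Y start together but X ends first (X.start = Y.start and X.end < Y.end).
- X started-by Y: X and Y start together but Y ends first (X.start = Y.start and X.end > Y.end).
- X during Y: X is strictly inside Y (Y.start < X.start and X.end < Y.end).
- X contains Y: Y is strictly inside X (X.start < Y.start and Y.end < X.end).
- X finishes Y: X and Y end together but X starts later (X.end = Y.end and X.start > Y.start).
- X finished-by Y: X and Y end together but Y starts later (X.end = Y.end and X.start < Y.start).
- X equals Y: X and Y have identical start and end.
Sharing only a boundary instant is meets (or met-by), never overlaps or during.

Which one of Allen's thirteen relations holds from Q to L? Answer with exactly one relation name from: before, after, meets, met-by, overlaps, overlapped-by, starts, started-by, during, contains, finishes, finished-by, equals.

Q = [July 1, July 8]; L = [July 7, July 15].
Compare endpoints: Q.start < L.start, Q.start < L.end, Q.end > L.start, Q.end < L.end.
That pattern is 'overlaps'.

overlaps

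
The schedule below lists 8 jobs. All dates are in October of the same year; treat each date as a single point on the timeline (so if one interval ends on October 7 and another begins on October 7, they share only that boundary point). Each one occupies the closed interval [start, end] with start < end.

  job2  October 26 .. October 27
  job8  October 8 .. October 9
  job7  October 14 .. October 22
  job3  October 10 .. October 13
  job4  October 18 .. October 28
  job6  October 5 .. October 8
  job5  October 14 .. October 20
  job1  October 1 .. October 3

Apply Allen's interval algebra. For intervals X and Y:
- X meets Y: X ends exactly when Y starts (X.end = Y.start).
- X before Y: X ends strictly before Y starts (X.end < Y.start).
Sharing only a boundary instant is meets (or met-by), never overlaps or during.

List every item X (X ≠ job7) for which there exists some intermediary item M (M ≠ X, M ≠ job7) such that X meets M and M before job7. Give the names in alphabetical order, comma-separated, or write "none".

Target job7 = [October 14, October 22].
Intermediaries M with M before job7: job1, job3, job6, job8.
Via job1 — items with X meets job1: none.
Via job3 — items with X meets job3: none.
Via job6 — items with X meets job6: none.
Via job8 — items with X meets job8: job6.
Union: job6.

job6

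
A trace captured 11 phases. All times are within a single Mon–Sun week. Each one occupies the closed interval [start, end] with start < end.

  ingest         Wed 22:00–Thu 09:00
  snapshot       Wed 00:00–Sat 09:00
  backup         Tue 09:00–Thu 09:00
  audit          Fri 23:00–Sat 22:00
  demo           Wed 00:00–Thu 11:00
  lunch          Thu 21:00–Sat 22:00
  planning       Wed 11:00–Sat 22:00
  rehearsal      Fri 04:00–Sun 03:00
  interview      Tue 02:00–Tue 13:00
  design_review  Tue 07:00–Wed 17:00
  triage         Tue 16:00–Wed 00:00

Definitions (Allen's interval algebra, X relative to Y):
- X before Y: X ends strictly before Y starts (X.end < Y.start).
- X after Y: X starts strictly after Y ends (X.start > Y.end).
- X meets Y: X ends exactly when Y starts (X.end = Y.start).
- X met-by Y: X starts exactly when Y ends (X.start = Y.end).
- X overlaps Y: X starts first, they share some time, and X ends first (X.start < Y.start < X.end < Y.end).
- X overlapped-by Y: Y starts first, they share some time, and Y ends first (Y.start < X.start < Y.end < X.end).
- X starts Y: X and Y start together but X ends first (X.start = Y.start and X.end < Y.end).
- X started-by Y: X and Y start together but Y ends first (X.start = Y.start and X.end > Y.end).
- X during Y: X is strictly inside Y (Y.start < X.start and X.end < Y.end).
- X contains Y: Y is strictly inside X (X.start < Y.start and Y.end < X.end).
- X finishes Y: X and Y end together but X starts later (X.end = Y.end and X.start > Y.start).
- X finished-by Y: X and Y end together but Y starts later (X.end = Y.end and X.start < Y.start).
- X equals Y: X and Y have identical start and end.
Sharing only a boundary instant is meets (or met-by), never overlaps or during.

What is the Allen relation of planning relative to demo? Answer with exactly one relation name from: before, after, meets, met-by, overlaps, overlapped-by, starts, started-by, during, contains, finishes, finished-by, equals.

overlapped-by

planning = [Wed 11:00, Sat 22:00]; demo = [Wed 00:00, Thu 11:00].
Compare endpoints: planning.start > demo.start, planning.start < demo.end, planning.end > demo.start, planning.end > demo.end.
That pattern is 'overlapped-by'.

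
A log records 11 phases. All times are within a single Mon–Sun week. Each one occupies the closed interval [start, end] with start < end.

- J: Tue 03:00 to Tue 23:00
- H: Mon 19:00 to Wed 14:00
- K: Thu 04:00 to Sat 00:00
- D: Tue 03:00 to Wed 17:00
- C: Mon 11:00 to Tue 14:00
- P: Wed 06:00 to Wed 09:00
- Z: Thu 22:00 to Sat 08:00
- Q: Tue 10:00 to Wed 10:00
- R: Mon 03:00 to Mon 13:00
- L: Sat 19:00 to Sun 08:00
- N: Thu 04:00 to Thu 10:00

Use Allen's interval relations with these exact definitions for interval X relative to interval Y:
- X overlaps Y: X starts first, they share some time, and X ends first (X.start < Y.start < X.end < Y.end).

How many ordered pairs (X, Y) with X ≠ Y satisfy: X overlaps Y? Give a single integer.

8

Checking all 110 ordered pairs for relation 'overlaps'; matching pairs in alphabetical order:
(C, D): C overlaps D ✓
(C, H): C overlaps H ✓
(C, J): C overlaps J ✓
(C, Q): C overlaps Q ✓
(H, D): H overlaps D ✓
(J, Q): J overlaps Q ✓
(K, Z): K overlaps Z ✓
(R, C): R overlaps C ✓
Count: 8.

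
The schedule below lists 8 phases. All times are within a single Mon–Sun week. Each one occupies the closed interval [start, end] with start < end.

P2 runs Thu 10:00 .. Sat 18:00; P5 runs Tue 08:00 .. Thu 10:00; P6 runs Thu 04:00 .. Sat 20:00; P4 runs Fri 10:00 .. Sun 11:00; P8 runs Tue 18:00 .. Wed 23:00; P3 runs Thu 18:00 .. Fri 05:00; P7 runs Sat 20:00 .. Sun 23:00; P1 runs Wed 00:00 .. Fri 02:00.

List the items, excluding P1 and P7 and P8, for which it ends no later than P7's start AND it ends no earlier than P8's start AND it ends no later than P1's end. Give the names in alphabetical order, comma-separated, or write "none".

Conditions: its end is no later than P7's start (X.end <= Sat 20:00) AND its end is no earlier than P8's start (X.end >= Tue 18:00) AND its end is no later than P1's end (X.end <= Fri 02:00).
P2: end Sat 18:00 <= Sat 20:00? ✓; end Sat 18:00 >= Tue 18:00? ✓; end Sat 18:00 <= Fri 02:00? ✗ → no.
P3: end Fri 05:00 <= Sat 20:00? ✓; end Fri 05:00 >= Tue 18:00? ✓; end Fri 05:00 <= Fri 02:00? ✗ → no.
P4: end Sun 11:00 <= Sat 20:00? ✗; end Sun 11:00 >= Tue 18:00? ✓; end Sun 11:00 <= Fri 02:00? ✗ → no.
P5: end Thu 10:00 <= Sat 20:00? ✓; end Thu 10:00 >= Tue 18:00? ✓; end Thu 10:00 <= Fri 02:00? ✓ → yes.
P6: end Sat 20:00 <= Sat 20:00? ✓; end Sat 20:00 >= Tue 18:00? ✓; end Sat 20:00 <= Fri 02:00? ✗ → no.
Result: P5.

P5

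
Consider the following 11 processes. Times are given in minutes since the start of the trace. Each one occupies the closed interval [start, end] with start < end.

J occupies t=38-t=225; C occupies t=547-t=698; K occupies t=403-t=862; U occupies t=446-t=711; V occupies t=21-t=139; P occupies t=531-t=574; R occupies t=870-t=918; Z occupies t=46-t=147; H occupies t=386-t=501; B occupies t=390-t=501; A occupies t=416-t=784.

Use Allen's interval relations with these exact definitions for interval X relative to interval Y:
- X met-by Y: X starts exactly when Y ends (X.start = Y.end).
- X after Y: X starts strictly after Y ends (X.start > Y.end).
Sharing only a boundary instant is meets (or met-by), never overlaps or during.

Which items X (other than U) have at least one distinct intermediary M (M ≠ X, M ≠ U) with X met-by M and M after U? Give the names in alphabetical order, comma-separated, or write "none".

Target U = [t=446, t=711].
Intermediaries M with M after U: R.
Via R — items with X met-by R: none.
Union: none.

none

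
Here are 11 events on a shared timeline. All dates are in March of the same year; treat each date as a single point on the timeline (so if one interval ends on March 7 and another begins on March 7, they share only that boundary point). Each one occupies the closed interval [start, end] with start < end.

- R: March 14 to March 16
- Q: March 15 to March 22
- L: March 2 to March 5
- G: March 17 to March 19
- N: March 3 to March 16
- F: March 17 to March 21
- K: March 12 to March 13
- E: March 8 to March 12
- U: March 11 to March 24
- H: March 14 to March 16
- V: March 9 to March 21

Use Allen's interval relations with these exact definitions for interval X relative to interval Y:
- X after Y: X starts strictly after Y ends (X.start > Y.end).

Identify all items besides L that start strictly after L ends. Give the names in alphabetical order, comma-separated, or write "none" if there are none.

Target L = [March 2, March 5].
E [March 8, March 12] → after → yes.
F [March 17, March 21] → after → yes.
G [March 17, March 19] → after → yes.
H [March 14, March 16] → after → yes.
K [March 12, March 13] → after → yes.
N [March 3, March 16] → overlapped-by → no.
Q [March 15, March 22] → after → yes.
R [March 14, March 16] → after → yes.
U [March 11, March 24] → after → yes.
V [March 9, March 21] → after → yes.
Result: E, F, G, H, K, Q, R, U, V.

E, F, G, H, K, Q, R, U, V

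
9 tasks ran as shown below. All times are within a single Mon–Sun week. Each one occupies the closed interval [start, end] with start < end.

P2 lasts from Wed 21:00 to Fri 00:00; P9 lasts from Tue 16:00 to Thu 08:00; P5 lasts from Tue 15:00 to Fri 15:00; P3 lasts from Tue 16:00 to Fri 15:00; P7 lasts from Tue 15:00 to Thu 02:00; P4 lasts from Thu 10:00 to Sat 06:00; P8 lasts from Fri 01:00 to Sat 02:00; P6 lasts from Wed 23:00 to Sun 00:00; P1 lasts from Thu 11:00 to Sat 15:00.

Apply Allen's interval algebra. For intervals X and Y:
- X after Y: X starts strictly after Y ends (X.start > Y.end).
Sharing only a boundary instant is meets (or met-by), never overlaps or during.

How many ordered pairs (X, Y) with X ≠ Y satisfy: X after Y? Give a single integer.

7

Checking all 72 ordered pairs for relation 'after'; matching pairs in alphabetical order:
(P1, P7): P1 after P7 ✓
(P1, P9): P1 after P9 ✓
(P4, P7): P4 after P7 ✓
(P4, P9): P4 after P9 ✓
(P8, P2): P8 after P2 ✓
(P8, P7): P8 after P7 ✓
(P8, P9): P8 after P9 ✓
Count: 7.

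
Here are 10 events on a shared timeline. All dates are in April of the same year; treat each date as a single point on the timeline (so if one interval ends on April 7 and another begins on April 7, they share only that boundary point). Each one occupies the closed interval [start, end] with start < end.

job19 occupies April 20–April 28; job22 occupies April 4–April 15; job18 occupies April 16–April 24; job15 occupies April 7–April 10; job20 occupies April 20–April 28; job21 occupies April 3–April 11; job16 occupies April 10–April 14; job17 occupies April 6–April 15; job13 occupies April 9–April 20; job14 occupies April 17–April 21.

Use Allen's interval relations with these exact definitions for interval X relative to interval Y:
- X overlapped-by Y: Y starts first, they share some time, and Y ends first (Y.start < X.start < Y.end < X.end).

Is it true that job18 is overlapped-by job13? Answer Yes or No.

job18 = [April 16, April 24], job13 = [April 9, April 20].
Actual relation of job18 to job13: overlapped-by.
Asked whether 'overlapped-by' holds → Yes.

Yes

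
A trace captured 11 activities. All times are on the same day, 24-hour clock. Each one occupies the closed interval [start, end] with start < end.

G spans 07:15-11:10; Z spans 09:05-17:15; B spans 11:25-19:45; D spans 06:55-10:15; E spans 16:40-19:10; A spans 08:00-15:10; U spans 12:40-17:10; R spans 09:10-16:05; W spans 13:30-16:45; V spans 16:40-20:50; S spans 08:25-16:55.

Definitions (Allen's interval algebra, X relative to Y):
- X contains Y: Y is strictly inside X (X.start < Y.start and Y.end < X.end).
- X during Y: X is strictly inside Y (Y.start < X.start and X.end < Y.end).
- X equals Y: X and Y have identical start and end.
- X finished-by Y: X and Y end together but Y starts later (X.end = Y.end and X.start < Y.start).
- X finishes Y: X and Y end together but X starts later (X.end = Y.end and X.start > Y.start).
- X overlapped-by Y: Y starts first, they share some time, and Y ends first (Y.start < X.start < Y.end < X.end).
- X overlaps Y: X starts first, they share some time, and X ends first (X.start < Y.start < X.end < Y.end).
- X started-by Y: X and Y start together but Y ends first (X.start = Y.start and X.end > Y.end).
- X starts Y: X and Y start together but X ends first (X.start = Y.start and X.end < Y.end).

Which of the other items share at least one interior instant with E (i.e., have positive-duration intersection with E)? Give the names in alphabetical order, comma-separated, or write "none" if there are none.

Target E = [16:40, 19:10].
A [08:00, 15:10] → before → no.
B [11:25, 19:45] → contains → yes.
D [06:55, 10:15] → before → no.
G [07:15, 11:10] → before → no.
R [09:10, 16:05] → before → no.
S [08:25, 16:55] → overlaps → yes.
U [12:40, 17:10] → overlaps → yes.
V [16:40, 20:50] → started-by → yes.
W [13:30, 16:45] → overlaps → yes.
Z [09:05, 17:15] → overlaps → yes.
Result: B, S, U, V, W, Z.

B, S, U, V, W, Z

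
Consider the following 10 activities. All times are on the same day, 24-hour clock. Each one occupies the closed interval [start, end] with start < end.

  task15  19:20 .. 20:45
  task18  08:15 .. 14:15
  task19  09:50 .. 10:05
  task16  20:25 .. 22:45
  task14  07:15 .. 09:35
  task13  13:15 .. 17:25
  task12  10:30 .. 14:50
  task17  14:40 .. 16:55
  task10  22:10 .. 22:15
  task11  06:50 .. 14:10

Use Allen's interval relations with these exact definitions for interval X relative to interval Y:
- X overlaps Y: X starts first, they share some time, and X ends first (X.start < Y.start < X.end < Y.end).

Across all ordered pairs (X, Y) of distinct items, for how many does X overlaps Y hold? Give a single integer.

9

Checking all 90 ordered pairs for relation 'overlaps'; matching pairs in alphabetical order:
(task11, task12): task11 overlaps task12 ✓
(task11, task13): task11 overlaps task13 ✓
(task11, task18): task11 overlaps task18 ✓
(task12, task13): task12 overlaps task13 ✓
(task12, task17): task12 overlaps task17 ✓
(task14, task18): task14 overlaps task18 ✓
(task15, task16): task15 overlaps task16 ✓
(task18, task12): task18 overlaps task12 ✓
(task18, task13): task18 overlaps task13 ✓
Count: 9.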